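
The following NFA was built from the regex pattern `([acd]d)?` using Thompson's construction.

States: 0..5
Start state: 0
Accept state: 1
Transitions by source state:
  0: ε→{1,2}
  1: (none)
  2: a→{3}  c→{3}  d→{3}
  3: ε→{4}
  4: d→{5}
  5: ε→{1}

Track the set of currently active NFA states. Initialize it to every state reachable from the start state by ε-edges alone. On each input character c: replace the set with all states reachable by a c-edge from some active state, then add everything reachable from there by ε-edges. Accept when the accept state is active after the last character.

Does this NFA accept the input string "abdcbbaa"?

Answer: REJECT

Derivation:
S₀ = ε-closure({0}) = {0,1,2}
'a' @ 1: {3,4}
'b' @ 2: {}  — no active states
rest 'dcbbaa' ignored (set empty)
after full input: {}  (accept=1 not in)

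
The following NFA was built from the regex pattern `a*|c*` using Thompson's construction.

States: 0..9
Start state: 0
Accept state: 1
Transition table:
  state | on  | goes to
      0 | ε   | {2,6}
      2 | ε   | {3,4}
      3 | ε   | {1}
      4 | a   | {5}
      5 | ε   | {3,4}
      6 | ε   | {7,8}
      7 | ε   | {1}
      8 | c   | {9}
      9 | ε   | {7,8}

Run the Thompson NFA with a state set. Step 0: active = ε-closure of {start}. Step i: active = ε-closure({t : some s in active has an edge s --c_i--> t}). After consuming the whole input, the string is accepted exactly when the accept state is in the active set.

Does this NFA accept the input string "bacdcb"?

Answer: REJECT

Derivation:
start: ε-closure({0}) = {0,1,2,3,4,6,7,8}
'b' @ 1: {}  — dead — no transitions
rest 'acdcb' ignored (set empty)
end set {} — state 1 not in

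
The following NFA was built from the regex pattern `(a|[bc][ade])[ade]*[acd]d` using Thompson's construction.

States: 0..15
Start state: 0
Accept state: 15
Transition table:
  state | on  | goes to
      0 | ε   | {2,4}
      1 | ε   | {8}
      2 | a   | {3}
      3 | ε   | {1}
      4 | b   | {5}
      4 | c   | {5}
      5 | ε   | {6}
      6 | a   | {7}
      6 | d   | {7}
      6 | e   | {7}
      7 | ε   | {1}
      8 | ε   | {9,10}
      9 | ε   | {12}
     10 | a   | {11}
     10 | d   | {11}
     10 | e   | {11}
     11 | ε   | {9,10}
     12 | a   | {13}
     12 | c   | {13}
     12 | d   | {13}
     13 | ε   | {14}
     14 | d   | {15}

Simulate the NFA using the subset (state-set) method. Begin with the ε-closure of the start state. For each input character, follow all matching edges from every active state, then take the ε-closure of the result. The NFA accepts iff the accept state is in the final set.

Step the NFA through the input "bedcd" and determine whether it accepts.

Answer: ACCEPT

Steps:
start: ε-closure({0}) = {0,2,4}
'b' @ 1: {5,6}
'e' @ 2: {1,7,8,9,10,12}
'd' @ 3: {9,10,11,12,13,14}
'c' @ 4: {13,14}
'd' @ 5: {15}  [accepting]
after full input: {15}  (accept=15 in)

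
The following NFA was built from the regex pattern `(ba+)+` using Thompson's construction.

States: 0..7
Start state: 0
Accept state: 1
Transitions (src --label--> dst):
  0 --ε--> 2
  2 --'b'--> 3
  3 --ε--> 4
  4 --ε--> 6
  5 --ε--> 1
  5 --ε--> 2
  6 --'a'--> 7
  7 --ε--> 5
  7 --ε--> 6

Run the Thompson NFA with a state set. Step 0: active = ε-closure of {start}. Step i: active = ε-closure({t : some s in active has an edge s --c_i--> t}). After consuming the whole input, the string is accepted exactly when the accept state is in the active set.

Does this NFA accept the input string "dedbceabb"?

Answer: REJECT

Derivation:
initial (ε-close {0}): {0,2}
'd' @ 1: {}  — dead — no transitions
rest 'edbceabb' ignored (set empty)
after full input: {}  (accept=1 not in)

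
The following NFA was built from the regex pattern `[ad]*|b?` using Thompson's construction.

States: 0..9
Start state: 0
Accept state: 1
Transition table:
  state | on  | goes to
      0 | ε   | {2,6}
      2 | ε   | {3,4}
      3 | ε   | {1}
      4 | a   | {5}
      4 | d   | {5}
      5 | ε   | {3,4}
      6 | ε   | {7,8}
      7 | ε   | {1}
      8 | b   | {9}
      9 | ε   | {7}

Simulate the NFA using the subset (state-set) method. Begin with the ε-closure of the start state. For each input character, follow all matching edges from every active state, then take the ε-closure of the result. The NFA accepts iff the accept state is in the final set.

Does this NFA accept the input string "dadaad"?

S₀ = ε-closure({0}) = {0,1,2,3,4,6,7,8}
'd' @ 1: {1,3,4,5}  [accepting]
'a' @ 2: {1,3,4,5}  [accepting]
'd' @ 3: {1,3,4,5}  [accepting]
'a' @ 4: {1,3,4,5}  [accepting]
'a' @ 5: {1,3,4,5}  [accepting]
'd' @ 6: {1,3,4,5}  [accepting]
after full input: {1,3,4,5}  (accept=1 in)

Answer: ACCEPT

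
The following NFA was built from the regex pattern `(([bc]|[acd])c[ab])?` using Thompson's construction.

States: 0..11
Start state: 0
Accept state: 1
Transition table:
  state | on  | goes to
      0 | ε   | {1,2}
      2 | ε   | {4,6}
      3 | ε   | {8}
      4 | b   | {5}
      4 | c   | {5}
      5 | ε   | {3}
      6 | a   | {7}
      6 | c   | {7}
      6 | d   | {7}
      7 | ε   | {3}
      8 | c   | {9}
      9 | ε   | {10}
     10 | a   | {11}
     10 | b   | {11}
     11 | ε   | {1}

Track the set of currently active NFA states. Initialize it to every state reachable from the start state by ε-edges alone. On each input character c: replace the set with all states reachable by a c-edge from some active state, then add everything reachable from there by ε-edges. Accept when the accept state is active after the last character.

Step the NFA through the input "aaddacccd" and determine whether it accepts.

Answer: REJECT

Derivation:
initial (ε-close {0}): {0,1,2,4,6}
'a' @ 1: {3,7,8}
'a' @ 2: {}  — no active states
rest 'ddacccd' ignored (set empty)
end set {} — state 1 not in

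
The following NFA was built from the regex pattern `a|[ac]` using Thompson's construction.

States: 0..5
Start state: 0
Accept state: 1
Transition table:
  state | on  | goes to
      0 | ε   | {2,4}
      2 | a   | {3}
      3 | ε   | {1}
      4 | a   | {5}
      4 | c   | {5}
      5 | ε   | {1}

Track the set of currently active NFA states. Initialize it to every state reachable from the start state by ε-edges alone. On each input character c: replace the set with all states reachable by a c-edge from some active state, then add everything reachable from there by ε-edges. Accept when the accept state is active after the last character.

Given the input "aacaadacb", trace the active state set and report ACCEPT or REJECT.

Answer: REJECT

Steps:
initial (ε-close {0}): {0,2,4}
'a' @ 1: {1,3,5}  (accept∈set)
'a' @ 2: {}  — dead — no transitions
rest 'caadacb' ignored (set empty)
end set {} — state 1 not in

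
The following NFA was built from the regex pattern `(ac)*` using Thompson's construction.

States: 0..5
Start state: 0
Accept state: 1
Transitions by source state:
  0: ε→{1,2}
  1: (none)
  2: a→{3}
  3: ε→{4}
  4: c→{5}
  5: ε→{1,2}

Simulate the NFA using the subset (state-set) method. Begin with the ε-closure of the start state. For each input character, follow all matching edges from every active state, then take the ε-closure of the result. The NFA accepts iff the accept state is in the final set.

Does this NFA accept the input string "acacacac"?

Answer: ACCEPT

Derivation:
S₀ = ε-closure({0}) = {0,1,2}
'a' @ 1: {3,4}
'c' @ 2: {1,2,5}  (accept∈set)
'a' @ 3: {3,4}
'c' @ 4: {1,2,5}  (accept∈set)
'a' @ 5: {3,4}
'c' @ 6: {1,2,5}  (accept∈set)
'a' @ 7: {3,4}
'c' @ 8: {1,2,5}  (accept∈set)
end set {1,2,5} — state 1 in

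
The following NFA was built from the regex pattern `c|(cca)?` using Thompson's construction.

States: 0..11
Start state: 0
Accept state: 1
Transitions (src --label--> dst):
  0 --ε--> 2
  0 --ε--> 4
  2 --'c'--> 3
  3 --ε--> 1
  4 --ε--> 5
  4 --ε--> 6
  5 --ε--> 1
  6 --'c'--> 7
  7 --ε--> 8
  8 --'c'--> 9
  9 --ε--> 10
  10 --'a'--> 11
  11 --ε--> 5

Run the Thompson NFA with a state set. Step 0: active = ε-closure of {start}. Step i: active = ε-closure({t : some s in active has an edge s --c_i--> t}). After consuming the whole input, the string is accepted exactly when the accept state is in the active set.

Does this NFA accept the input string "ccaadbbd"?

Answer: REJECT

Trace:
S₀ = ε-closure({0}) = {0,1,2,4,5,6}
'c' @ 1: {1,3,7,8}  [accepting]
'c' @ 2: {9,10}
'a' @ 3: {1,5,11}  [accepting]
'a' @ 4: {}  — no active states
rest 'dbbd' ignored (set empty)
final: {}; accept 1 not in set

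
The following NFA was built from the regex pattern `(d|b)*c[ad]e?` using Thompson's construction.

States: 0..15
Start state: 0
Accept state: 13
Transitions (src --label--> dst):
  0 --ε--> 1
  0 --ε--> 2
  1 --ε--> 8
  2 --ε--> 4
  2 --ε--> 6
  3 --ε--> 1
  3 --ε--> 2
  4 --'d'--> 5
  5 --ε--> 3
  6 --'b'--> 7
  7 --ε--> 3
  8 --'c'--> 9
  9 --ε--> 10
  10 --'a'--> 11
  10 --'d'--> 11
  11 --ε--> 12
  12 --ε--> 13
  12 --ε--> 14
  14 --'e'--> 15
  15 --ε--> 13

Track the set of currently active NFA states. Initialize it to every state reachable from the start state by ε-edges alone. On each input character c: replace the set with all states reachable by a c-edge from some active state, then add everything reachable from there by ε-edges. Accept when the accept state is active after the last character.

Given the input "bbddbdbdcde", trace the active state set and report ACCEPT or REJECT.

Answer: ACCEPT

Steps:
initial (ε-close {0}): {0,1,2,4,6,8}
'b' @ 1: {1,2,3,4,6,7,8}
'b' @ 2: {1,2,3,4,6,7,8}
'd' @ 3: {1,2,3,4,5,6,8}
'd' @ 4: {1,2,3,4,5,6,8}
'b' @ 5: {1,2,3,4,6,7,8}
'd' @ 6: {1,2,3,4,5,6,8}
'b' @ 7: {1,2,3,4,6,7,8}
'd' @ 8: {1,2,3,4,5,6,8}
'c' @ 9: {9,10}
'd' @ 10: {11,12,13,14}  ✓accept
'e' @ 11: {13,15}  ✓accept
end set {13,15} — state 13 in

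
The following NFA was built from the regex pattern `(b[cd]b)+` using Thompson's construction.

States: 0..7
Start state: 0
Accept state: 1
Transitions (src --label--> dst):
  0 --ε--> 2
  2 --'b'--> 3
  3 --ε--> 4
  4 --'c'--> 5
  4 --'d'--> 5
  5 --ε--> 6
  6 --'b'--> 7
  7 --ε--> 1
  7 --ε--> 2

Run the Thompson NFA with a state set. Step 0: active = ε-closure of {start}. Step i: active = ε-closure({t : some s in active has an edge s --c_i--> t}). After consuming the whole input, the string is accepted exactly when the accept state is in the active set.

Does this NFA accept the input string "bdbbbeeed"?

initial (ε-close {0}): {0,2}
'b' @ 1: {3,4}
'd' @ 2: {5,6}
'b' @ 3: {1,2,7}  [accepting]
'b' @ 4: {3,4}
'b' @ 5: {}  — dead — no transitions
rest 'eeed' ignored (set empty)
after full input: {}  (accept=1 not in)

Answer: REJECT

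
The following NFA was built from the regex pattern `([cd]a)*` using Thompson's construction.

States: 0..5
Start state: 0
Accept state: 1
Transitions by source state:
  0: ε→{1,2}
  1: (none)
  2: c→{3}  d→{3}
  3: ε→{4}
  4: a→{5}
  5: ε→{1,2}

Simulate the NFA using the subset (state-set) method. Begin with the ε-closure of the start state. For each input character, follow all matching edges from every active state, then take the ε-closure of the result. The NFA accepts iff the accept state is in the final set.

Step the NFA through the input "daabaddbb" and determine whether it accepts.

Answer: REJECT

Trace:
S₀ = ε-closure({0}) = {0,1,2}
'd' @ 1: {3,4}
'a' @ 2: {1,2,5}  ✓accept
'a' @ 3: {}  — state set empty
rest 'baddbb' ignored (set empty)
final: {}; accept 1 not in set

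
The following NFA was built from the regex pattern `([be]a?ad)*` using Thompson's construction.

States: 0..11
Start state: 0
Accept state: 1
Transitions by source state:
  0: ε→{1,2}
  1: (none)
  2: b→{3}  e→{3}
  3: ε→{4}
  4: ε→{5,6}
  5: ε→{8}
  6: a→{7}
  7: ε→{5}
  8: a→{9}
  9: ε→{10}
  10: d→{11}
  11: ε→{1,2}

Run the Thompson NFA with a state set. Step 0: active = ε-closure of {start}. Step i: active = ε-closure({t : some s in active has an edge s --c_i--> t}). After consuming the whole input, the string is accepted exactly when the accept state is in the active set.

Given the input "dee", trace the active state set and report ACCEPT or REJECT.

Answer: REJECT

Steps:
start: ε-closure({0}) = {0,1,2}
'd' @ 1: {}  — state set empty
rest 'ee' ignored (set empty)
end set {} — state 1 not in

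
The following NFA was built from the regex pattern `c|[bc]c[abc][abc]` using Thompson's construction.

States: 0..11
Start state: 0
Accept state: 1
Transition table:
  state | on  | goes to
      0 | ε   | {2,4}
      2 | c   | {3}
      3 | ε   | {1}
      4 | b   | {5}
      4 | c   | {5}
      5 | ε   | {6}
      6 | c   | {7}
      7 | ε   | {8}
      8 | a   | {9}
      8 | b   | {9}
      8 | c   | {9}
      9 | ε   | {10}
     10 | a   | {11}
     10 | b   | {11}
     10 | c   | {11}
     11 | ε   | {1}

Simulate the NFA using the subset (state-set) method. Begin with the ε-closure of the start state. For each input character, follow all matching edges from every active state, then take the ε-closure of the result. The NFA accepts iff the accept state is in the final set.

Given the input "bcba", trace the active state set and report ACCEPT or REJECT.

start: ε-closure({0}) = {0,2,4}
'b' @ 1: {5,6}
'c' @ 2: {7,8}
'b' @ 3: {9,10}
'a' @ 4: {1,11}  (accept∈set)
after full input: {1,11}  (accept=1 in)

Answer: ACCEPT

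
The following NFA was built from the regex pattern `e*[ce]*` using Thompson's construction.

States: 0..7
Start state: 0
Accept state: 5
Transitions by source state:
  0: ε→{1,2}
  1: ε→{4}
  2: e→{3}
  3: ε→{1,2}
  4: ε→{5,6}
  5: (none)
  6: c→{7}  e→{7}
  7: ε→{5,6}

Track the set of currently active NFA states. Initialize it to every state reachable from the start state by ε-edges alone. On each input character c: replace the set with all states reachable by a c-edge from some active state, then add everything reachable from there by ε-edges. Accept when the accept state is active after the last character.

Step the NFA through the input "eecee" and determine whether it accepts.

Answer: ACCEPT

Trace:
start: ε-closure({0}) = {0,1,2,4,5,6}
'e' @ 1: {1,2,3,4,5,6,7}  ✓accept
'e' @ 2: {1,2,3,4,5,6,7}  ✓accept
'c' @ 3: {5,6,7}  ✓accept
'e' @ 4: {5,6,7}  ✓accept
'e' @ 5: {5,6,7}  ✓accept
final: {5,6,7}; accept 5 in set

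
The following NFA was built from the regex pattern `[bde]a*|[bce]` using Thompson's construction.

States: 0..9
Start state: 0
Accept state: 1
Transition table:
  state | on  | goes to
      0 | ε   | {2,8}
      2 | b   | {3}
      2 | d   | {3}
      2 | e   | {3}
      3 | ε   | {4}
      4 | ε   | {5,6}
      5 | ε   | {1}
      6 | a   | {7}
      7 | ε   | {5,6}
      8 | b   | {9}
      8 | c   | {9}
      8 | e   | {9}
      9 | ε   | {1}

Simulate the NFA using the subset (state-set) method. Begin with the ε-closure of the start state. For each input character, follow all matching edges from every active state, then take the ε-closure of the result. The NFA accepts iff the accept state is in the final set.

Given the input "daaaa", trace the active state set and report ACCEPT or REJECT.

Answer: ACCEPT

Steps:
start: ε-closure({0}) = {0,2,8}
'd' @ 1: {1,3,4,5,6}  [accepting]
'a' @ 2: {1,5,6,7}  [accepting]
'a' @ 3: {1,5,6,7}  [accepting]
'a' @ 4: {1,5,6,7}  [accepting]
'a' @ 5: {1,5,6,7}  [accepting]
after full input: {1,5,6,7}  (accept=1 in)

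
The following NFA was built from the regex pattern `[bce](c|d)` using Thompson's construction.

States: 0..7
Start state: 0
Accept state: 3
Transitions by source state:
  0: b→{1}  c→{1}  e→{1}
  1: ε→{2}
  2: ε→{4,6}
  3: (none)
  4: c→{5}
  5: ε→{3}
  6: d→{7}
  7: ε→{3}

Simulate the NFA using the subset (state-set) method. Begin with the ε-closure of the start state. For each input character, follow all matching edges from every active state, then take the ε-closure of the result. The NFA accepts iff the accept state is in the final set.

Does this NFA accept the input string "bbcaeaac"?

start: ε-closure({0}) = {0}
'b' @ 1: {1,2,4,6}
'b' @ 2: {}  — state set empty
rest 'caeaac' ignored (set empty)
after full input: {}  (accept=3 not in)

Answer: REJECT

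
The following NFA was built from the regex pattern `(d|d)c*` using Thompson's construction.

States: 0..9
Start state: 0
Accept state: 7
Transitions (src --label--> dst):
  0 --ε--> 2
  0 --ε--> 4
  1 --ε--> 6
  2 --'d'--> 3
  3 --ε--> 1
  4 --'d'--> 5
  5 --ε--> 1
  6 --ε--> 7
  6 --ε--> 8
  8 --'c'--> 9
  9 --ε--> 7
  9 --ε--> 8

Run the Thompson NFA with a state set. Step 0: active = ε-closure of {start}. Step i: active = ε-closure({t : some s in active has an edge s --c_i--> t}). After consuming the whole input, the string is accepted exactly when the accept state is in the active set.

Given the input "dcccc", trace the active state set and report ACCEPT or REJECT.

S₀ = ε-closure({0}) = {0,2,4}
'd' @ 1: {1,3,5,6,7,8}  (accept∈set)
'c' @ 2: {7,8,9}  (accept∈set)
'c' @ 3: {7,8,9}  (accept∈set)
'c' @ 4: {7,8,9}  (accept∈set)
'c' @ 5: {7,8,9}  (accept∈set)
after full input: {7,8,9}  (accept=7 in)

Answer: ACCEPT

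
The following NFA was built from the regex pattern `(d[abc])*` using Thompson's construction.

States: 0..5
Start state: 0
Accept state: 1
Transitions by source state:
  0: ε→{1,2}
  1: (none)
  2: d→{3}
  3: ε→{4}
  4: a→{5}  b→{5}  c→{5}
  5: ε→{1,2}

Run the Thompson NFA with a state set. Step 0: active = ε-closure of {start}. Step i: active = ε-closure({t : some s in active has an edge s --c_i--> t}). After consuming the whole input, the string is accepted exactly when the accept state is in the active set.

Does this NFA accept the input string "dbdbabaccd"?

Answer: REJECT

Trace:
start: ε-closure({0}) = {0,1,2}
'd' @ 1: {3,4}
'b' @ 2: {1,2,5}  ✓accept
'd' @ 3: {3,4}
'b' @ 4: {1,2,5}  ✓accept
'a' @ 5: {}  — no active states
rest 'baccd' ignored (set empty)
final: {}; accept 1 not in set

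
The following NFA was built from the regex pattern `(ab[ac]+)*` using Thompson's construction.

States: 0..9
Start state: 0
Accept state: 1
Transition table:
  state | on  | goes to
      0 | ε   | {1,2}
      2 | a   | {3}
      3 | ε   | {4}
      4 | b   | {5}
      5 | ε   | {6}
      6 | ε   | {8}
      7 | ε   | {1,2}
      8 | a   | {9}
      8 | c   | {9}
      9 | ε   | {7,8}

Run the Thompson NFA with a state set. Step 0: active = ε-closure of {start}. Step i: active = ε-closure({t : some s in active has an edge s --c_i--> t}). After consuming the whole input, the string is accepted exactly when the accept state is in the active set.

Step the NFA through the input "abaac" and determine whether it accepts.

Answer: ACCEPT

Derivation:
start: ε-closure({0}) = {0,1,2}
'a' @ 1: {3,4}
'b' @ 2: {5,6,8}
'a' @ 3: {1,2,7,8,9}  (accept∈set)
'a' @ 4: {1,2,3,4,7,8,9}  (accept∈set)
'c' @ 5: {1,2,7,8,9}  (accept∈set)
after full input: {1,2,7,8,9}  (accept=1 in)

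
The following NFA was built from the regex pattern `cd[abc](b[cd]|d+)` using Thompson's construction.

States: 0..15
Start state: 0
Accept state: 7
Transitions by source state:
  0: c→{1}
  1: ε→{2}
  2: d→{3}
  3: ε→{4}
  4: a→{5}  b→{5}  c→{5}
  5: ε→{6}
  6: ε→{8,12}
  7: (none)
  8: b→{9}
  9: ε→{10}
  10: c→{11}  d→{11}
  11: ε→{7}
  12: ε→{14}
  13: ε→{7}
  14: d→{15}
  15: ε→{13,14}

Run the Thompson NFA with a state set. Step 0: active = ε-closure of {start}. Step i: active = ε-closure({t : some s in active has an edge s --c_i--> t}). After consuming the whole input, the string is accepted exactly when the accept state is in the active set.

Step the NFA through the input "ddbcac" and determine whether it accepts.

S₀ = ε-closure({0}) = {0}
'd' @ 1: {}  — state set empty
rest 'dbcac' ignored (set empty)
end set {} — state 7 not in

Answer: REJECT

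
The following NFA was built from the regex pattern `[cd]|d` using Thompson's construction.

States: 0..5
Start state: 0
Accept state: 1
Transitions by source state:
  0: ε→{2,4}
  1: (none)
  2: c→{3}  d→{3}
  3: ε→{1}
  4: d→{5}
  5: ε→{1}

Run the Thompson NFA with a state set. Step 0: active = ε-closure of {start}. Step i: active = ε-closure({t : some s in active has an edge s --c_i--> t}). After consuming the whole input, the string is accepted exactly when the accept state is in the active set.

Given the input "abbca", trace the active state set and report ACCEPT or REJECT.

Answer: REJECT

Derivation:
initial (ε-close {0}): {0,2,4}
'a' @ 1: {}  — dead — no transitions
rest 'bbca' ignored (set empty)
final: {}; accept 1 not in set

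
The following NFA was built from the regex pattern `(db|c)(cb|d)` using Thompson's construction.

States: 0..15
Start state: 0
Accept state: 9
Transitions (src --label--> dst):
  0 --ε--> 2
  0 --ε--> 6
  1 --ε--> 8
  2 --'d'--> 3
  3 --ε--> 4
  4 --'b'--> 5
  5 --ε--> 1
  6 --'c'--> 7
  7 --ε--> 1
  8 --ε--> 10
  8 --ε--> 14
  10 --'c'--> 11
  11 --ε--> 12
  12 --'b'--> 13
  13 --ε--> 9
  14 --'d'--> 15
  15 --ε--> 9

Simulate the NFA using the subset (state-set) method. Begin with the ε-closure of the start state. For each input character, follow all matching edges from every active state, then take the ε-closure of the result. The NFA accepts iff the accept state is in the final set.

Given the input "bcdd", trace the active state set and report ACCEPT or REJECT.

S₀ = ε-closure({0}) = {0,2,6}
'b' @ 1: {}  — no active states
rest 'cdd' ignored (set empty)
end set {} — state 9 not in

Answer: REJECT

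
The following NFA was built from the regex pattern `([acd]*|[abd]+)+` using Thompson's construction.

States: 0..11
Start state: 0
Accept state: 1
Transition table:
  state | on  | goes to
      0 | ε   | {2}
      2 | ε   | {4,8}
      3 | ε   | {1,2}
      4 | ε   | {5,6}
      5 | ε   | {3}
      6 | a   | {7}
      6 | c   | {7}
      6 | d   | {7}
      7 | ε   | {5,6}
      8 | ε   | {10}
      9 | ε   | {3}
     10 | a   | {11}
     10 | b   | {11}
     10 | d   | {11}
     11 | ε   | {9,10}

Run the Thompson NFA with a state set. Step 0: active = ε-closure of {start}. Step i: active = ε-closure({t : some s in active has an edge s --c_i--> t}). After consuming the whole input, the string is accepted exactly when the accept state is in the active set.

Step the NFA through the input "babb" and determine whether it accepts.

initial (ε-close {0}): {0,1,2,3,4,5,6,8,10}
'b' @ 1: {1,2,3,4,5,6,8,9,10,11}  ✓accept
'a' @ 2: {1,2,3,4,5,6,7,8,9,10,11}  ✓accept
'b' @ 3: {1,2,3,4,5,6,8,9,10,11}  ✓accept
'b' @ 4: {1,2,3,4,5,6,8,9,10,11}  ✓accept
final: {1,2,3,4,5,6,8,9,10,11}; accept 1 in set

Answer: ACCEPT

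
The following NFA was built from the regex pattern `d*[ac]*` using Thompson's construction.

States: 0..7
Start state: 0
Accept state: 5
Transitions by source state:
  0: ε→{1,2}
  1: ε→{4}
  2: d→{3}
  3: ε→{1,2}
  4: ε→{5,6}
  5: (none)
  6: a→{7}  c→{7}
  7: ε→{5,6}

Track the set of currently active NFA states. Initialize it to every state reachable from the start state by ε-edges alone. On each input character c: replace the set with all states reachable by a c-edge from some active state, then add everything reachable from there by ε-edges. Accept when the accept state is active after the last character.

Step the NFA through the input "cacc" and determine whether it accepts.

S₀ = ε-closure({0}) = {0,1,2,4,5,6}
'c' @ 1: {5,6,7}  (accept∈set)
'a' @ 2: {5,6,7}  (accept∈set)
'c' @ 3: {5,6,7}  (accept∈set)
'c' @ 4: {5,6,7}  (accept∈set)
after full input: {5,6,7}  (accept=5 in)

Answer: ACCEPT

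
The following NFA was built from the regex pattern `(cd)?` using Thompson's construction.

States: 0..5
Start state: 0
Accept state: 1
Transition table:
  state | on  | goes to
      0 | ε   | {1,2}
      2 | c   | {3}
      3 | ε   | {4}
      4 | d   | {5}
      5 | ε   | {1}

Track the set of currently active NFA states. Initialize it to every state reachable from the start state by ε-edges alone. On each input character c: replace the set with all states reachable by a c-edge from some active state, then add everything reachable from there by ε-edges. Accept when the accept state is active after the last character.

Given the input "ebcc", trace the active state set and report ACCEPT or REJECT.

Answer: REJECT

Derivation:
S₀ = ε-closure({0}) = {0,1,2}
'e' @ 1: {}  — dead — no transitions
rest 'bcc' ignored (set empty)
final: {}; accept 1 not in set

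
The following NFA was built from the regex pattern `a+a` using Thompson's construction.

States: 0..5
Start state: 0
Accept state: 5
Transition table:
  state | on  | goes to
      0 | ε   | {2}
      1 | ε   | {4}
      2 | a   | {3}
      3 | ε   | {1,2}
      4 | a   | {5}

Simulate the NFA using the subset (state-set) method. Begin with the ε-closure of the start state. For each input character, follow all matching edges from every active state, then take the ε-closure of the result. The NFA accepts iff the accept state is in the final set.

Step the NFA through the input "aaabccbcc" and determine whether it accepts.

start: ε-closure({0}) = {0,2}
'a' @ 1: {1,2,3,4}
'a' @ 2: {1,2,3,4,5}  [accepting]
'a' @ 3: {1,2,3,4,5}  [accepting]
'b' @ 4: {}  — no active states
rest 'ccbcc' ignored (set empty)
final: {}; accept 5 not in set

Answer: REJECT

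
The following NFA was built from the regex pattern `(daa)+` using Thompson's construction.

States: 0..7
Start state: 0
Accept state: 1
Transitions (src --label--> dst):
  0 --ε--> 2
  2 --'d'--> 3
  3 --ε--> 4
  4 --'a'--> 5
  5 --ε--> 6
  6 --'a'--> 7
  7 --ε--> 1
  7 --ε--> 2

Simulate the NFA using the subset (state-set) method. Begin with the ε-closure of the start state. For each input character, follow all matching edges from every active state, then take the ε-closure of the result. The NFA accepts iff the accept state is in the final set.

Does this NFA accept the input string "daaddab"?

S₀ = ε-closure({0}) = {0,2}
'd' @ 1: {3,4}
'a' @ 2: {5,6}
'a' @ 3: {1,2,7}  (accept∈set)
'd' @ 4: {3,4}
'd' @ 5: {}  — no active states
rest 'ab' ignored (set empty)
after full input: {}  (accept=1 not in)

Answer: REJECT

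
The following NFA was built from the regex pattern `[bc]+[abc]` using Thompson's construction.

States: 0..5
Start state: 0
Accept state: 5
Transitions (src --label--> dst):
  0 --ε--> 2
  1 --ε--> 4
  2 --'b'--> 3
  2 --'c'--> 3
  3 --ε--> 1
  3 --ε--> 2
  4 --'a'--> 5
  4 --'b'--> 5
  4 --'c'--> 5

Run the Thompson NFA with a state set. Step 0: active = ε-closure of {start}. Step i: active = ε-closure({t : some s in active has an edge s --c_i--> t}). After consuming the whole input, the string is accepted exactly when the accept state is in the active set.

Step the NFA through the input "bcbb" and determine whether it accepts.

start: ε-closure({0}) = {0,2}
'b' @ 1: {1,2,3,4}
'c' @ 2: {1,2,3,4,5}  [accepting]
'b' @ 3: {1,2,3,4,5}  [accepting]
'b' @ 4: {1,2,3,4,5}  [accepting]
after full input: {1,2,3,4,5}  (accept=5 in)

Answer: ACCEPT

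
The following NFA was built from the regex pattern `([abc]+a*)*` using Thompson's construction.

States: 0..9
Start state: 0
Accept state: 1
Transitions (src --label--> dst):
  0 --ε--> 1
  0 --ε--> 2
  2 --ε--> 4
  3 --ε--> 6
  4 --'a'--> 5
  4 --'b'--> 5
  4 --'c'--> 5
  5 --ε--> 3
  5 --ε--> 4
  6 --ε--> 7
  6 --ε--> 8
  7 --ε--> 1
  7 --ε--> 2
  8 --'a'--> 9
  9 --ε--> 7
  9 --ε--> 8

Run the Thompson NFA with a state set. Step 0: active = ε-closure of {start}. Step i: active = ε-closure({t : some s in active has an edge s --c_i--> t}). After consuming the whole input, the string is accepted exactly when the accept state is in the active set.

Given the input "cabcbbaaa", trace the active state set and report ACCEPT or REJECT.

Answer: ACCEPT

Steps:
initial (ε-close {0}): {0,1,2,4}
'c' @ 1: {1,2,3,4,5,6,7,8}  ✓accept
'a' @ 2: {1,2,3,4,5,6,7,8,9}  ✓accept
'b' @ 3: {1,2,3,4,5,6,7,8}  ✓accept
'c' @ 4: {1,2,3,4,5,6,7,8}  ✓accept
'b' @ 5: {1,2,3,4,5,6,7,8}  ✓accept
'b' @ 6: {1,2,3,4,5,6,7,8}  ✓accept
'a' @ 7: {1,2,3,4,5,6,7,8,9}  ✓accept
'a' @ 8: {1,2,3,4,5,6,7,8,9}  ✓accept
'a' @ 9: {1,2,3,4,5,6,7,8,9}  ✓accept
final: {1,2,3,4,5,6,7,8,9}; accept 1 in set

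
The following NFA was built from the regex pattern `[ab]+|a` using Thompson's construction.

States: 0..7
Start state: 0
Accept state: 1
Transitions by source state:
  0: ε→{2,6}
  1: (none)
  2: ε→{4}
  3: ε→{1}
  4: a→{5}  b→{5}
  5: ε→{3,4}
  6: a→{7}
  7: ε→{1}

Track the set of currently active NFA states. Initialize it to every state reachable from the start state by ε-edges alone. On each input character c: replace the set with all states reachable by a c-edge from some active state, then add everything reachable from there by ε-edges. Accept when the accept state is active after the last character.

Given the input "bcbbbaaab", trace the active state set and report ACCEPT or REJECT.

initial (ε-close {0}): {0,2,4,6}
'b' @ 1: {1,3,4,5}  [accepting]
'c' @ 2: {}  — state set empty
rest 'bbbaaab' ignored (set empty)
after full input: {}  (accept=1 not in)

Answer: REJECT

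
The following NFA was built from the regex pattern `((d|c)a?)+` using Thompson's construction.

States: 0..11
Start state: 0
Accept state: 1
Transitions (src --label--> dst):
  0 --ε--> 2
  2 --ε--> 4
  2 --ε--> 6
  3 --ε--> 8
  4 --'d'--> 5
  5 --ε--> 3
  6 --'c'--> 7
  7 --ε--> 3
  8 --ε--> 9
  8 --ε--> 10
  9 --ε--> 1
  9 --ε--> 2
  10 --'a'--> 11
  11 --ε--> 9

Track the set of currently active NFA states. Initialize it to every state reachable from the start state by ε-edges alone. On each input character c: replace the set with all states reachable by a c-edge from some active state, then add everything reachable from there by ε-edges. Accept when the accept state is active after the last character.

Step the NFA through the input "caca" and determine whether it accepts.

Answer: ACCEPT

Trace:
initial (ε-close {0}): {0,2,4,6}
'c' @ 1: {1,2,3,4,6,7,8,9,10}  (accept∈set)
'a' @ 2: {1,2,4,6,9,11}  (accept∈set)
'c' @ 3: {1,2,3,4,6,7,8,9,10}  (accept∈set)
'a' @ 4: {1,2,4,6,9,11}  (accept∈set)
final: {1,2,4,6,9,11}; accept 1 in set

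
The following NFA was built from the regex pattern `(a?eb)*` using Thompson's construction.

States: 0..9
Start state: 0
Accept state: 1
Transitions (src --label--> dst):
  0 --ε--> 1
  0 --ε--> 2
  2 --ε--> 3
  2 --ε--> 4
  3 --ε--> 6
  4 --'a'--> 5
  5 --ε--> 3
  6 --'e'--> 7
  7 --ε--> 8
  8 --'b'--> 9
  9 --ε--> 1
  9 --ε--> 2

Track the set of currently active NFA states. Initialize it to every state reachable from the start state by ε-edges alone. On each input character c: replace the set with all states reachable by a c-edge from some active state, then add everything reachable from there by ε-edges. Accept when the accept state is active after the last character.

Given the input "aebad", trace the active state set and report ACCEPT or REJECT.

Answer: REJECT

Trace:
initial (ε-close {0}): {0,1,2,3,4,6}
'a' @ 1: {3,5,6}
'e' @ 2: {7,8}
'b' @ 3: {1,2,3,4,6,9}  (accept∈set)
'a' @ 4: {3,5,6}
'd' @ 5: {}  — state set empty
after full input: {}  (accept=1 not in)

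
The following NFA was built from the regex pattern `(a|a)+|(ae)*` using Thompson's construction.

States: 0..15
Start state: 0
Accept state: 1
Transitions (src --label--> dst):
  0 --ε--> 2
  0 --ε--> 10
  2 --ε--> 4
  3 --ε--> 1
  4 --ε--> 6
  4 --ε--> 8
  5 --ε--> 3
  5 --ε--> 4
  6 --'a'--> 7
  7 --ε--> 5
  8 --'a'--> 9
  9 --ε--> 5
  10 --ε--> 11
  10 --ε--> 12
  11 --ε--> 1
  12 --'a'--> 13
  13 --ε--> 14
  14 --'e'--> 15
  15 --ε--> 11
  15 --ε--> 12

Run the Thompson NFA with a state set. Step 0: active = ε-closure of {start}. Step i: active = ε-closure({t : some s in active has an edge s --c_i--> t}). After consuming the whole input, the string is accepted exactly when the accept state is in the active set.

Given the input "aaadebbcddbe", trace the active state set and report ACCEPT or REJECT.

Answer: REJECT

Derivation:
S₀ = ε-closure({0}) = {0,1,2,4,6,8,10,11,12}
'a' @ 1: {1,3,4,5,6,7,8,9,13,14}  (accept∈set)
'a' @ 2: {1,3,4,5,6,7,8,9}  (accept∈set)
'a' @ 3: {1,3,4,5,6,7,8,9}  (accept∈set)
'd' @ 4: {}  — dead — no transitions
rest 'ebbcddbe' ignored (set empty)
final: {}; accept 1 not in set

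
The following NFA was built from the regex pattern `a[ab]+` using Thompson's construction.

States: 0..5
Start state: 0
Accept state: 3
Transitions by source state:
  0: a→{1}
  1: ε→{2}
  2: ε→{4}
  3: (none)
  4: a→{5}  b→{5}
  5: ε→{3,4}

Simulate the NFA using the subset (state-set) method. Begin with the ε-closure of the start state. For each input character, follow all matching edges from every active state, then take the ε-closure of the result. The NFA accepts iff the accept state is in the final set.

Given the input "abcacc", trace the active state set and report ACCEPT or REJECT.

initial (ε-close {0}): {0}
'a' @ 1: {1,2,4}
'b' @ 2: {3,4,5}  [accepting]
'c' @ 3: {}  — state set empty
rest 'acc' ignored (set empty)
final: {}; accept 3 not in set

Answer: REJECT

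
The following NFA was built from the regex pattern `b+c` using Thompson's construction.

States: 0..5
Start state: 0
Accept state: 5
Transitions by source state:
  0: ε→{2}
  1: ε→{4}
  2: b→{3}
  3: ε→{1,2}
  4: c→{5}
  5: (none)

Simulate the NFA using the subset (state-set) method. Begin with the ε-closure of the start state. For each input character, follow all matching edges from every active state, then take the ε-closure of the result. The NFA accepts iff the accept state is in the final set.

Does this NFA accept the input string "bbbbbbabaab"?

initial (ε-close {0}): {0,2}
'b' @ 1: {1,2,3,4}
'b' @ 2: {1,2,3,4}
'b' @ 3: {1,2,3,4}
'b' @ 4: {1,2,3,4}
'b' @ 5: {1,2,3,4}
'b' @ 6: {1,2,3,4}
'a' @ 7: {}  — dead — no transitions
rest 'baab' ignored (set empty)
end set {} — state 5 not in

Answer: REJECT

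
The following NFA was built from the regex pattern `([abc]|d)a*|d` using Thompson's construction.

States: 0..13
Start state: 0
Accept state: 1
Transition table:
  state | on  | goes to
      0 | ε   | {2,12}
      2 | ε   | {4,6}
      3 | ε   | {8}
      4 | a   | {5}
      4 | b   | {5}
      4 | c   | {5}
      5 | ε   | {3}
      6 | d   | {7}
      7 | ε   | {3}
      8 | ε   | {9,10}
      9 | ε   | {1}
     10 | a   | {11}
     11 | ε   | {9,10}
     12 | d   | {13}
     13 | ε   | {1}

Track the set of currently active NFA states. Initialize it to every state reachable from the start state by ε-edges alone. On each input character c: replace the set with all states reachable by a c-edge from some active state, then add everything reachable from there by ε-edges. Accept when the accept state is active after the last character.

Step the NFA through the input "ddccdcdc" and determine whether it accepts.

Answer: REJECT

Steps:
start: ε-closure({0}) = {0,2,4,6,12}
'd' @ 1: {1,3,7,8,9,10,13}  ✓accept
'd' @ 2: {}  — dead — no transitions
rest 'ccdcdc' ignored (set empty)
final: {}; accept 1 not in set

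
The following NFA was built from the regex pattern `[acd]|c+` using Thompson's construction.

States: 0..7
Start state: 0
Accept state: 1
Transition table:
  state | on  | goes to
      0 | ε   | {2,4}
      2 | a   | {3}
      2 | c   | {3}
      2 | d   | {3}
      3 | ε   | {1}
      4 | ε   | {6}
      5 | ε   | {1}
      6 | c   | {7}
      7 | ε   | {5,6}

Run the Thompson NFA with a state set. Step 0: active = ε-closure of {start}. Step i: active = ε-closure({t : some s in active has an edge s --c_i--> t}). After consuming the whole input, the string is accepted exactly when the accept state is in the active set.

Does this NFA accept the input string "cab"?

Answer: REJECT

Derivation:
start: ε-closure({0}) = {0,2,4,6}
'c' @ 1: {1,3,5,6,7}  (accept∈set)
'a' @ 2: {}  — state set empty
rest 'b' ignored (set empty)
after full input: {}  (accept=1 not in)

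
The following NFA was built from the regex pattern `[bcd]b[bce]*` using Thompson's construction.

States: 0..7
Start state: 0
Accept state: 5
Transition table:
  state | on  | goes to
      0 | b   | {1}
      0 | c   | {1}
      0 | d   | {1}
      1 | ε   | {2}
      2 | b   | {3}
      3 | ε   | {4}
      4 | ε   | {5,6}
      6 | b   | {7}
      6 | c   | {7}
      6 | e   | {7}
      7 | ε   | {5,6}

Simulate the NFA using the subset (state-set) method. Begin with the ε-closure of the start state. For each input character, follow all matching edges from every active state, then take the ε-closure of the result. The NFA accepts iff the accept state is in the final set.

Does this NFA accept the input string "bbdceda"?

start: ε-closure({0}) = {0}
'b' @ 1: {1,2}
'b' @ 2: {3,4,5,6}  [accepting]
'd' @ 3: {}  — dead — no transitions
rest 'ceda' ignored (set empty)
end set {} — state 5 not in

Answer: REJECT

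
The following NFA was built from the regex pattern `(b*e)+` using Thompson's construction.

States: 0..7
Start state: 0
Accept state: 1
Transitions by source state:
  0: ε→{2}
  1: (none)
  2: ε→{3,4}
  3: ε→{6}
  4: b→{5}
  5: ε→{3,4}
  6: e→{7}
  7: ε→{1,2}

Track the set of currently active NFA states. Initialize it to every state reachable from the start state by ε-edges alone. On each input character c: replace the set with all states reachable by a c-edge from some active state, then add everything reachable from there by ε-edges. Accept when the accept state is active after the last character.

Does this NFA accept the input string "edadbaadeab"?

initial (ε-close {0}): {0,2,3,4,6}
'e' @ 1: {1,2,3,4,6,7}  ✓accept
'd' @ 2: {}  — dead — no transitions
rest 'adbaadeab' ignored (set empty)
after full input: {}  (accept=1 not in)

Answer: REJECT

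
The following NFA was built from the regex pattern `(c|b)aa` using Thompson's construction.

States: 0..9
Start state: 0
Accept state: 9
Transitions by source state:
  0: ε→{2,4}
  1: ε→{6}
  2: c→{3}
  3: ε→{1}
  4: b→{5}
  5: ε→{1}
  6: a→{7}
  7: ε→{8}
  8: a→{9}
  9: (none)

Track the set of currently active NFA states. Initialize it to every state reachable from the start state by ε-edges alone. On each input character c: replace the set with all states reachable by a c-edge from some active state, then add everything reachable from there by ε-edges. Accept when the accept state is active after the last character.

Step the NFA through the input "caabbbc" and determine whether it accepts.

initial (ε-close {0}): {0,2,4}
'c' @ 1: {1,3,6}
'a' @ 2: {7,8}
'a' @ 3: {9}  (accept∈set)
'b' @ 4: {}  — no active states
rest 'bbc' ignored (set empty)
final: {}; accept 9 not in set

Answer: REJECT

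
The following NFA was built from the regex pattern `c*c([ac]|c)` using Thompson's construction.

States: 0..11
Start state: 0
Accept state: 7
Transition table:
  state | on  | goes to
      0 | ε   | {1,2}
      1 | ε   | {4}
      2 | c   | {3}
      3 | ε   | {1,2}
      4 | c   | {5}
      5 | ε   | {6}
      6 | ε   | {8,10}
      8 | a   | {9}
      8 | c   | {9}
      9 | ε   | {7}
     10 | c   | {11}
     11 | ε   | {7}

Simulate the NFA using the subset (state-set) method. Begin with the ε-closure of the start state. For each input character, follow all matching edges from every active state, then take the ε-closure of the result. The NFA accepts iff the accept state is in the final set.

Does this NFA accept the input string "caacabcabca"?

Answer: REJECT

Trace:
start: ε-closure({0}) = {0,1,2,4}
'c' @ 1: {1,2,3,4,5,6,8,10}
'a' @ 2: {7,9}  [accepting]
'a' @ 3: {}  — dead — no transitions
rest 'cabcabca' ignored (set empty)
after full input: {}  (accept=7 not in)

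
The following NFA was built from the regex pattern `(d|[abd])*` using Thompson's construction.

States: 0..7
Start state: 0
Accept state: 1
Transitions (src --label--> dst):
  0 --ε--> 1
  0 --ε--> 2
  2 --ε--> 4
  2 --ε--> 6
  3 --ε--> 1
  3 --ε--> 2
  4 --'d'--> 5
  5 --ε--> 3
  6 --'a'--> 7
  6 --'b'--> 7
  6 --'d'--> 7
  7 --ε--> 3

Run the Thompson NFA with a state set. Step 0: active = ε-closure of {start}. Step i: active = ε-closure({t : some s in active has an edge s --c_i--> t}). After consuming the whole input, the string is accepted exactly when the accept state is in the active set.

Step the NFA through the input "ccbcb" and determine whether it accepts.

Answer: REJECT

Trace:
start: ε-closure({0}) = {0,1,2,4,6}
'c' @ 1: {}  — no active states
rest 'cbcb' ignored (set empty)
after full input: {}  (accept=1 not in)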